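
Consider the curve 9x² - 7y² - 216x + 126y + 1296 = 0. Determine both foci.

(12, -3) and (12, 21)

Group the x- and y-terms: 9(x² - 24x) -7(y² - 18y) = -1296
Completing the square gives 9(x - 12)² -7(y - 9)² = -1296 + 1296 - 567 = -567.
Divide by -567: (y - 9)²/81 - (x - 12)²/63 = 1
Hyperbola, center (12, 9), transverse axis vertical; a² = 81, b² = 63.
c² = a² + b² = 81 + 63 = 144, so c = 12.
Foci lie on the vertical axis through the center: (h, k ± c).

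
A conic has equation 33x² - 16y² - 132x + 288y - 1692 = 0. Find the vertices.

(-2, 9) and (6, 9)

Group: 33(x² - 4x) -16(y² - 18y) = 1692
33(x - 2)² -16(y - 9)² = 1692 + 132 - 1296 = 528
Divide through by 528 to get (x - 2)²/16 - (y - 9)²/33 = 1.
Hyperbola, center (2, 9), transverse axis horizontal; a² = 16, b² = 33.
a = 4. Vertices at (h ± a, k).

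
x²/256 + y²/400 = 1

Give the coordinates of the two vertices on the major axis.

Center (0, 0). The larger denominator 400 sits under the y-term, so the major axis is vertical; a² = 400, b² = 256.
a = 20. Vertices at (h, k ± a).

(0, -20) and (0, 20)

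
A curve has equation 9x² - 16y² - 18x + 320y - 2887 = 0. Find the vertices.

(-11, 10) and (13, 10)

Rearranging, 9(x² - 2x) -16(y² - 20y) = 2887.
Completing the square gives 9(x - 1)² -16(y - 10)² = 2887 + 9 - 1600 = 1296.
Dividing both sides by 1296: (x - 1)²/144 - (y - 10)²/81 = 1
Hyperbola, center (1, 10), transverse axis horizontal; a² = 144, b² = 81.
a = 12. Vertices at (h ± a, k).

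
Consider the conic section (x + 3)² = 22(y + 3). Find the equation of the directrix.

Vertex (-3, -3); 4p = 22 so p = 11/2. Opens up.
Directrix is the horizontal line y = k − p = -3 − (11/2) = -17/2.

y = -17/2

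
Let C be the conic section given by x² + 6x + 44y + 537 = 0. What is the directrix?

y = -1

Only x is squared. Complete the square in x: (x + 3)² = -44(y + 12).
Vertex (-3, -12); 4p = -44 so p = -11. Opens down.
Directrix is the horizontal line y = k − p = -12 − (-11) = -1.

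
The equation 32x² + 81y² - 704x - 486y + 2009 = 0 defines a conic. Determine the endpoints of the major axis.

(2, 3) and (20, 3)

Collect terms: 32(x² - 22x) + 81(y² - 6y) = -2009
Complete the square in x and y: 32(x - 11)² + 81(y - 3)² = -2009 + 3872 + 729 = 2592
Divide by 2592: (x - 11)²/81 + (y - 3)²/32 = 1
Ellipse, center (11, 3), major axis horizontal; a² = 81, b² = 32.
a = 9. Vertices at (h ± a, k).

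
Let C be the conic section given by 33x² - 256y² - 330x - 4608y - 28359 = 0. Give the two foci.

Group the x- and y-terms: 33(x² - 10x) -256(y² + 18y) = 28359
Completing the square gives 33(x - 5)² -256(y + 9)² = 28359 + 825 - 20736 = 8448.
Divide by 8448: (x - 5)²/256 - (y + 9)²/33 = 1
Hyperbola, center (5, -9), transverse axis horizontal; a² = 256, b² = 33.
c² = a² + b² = 256 + 33 = 289, so c = 17.
Foci lie on the horizontal axis through the center: (h ± c, k).

(-12, -9) and (22, -9)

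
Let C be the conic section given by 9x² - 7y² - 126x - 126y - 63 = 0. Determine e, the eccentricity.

Collect terms: 9(x² - 14x) -7(y² + 18y) = 63
9(x - 7)² -7(y + 9)² = 63 + 441 - 567 = -63
Divide by -63: (y + 9)²/9 - (x - 7)²/7 = 1
Hyperbola, center (7, -9), transverse axis vertical; a² = 9, b² = 7.
c² = a² + b² = 16, so c = 4.
e = c/a = 4/3.

e = 4/3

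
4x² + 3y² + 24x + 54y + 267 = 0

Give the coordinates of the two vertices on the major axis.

Rearranging, 4(x² + 6x) + 3(y² + 18y) = -267.
4(x + 3)² + 3(y + 9)² = -267 + 36 + 243 = 12
Dividing both sides by 12: (x + 3)²/3 + (y + 9)²/4 = 1
Ellipse, center (-3, -9), major axis vertical; a² = 4, b² = 3.
a = 2. Vertices at (h, k ± a).

(-3, -11) and (-3, -7)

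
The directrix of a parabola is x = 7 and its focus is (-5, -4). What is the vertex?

The vertex is the midpoint between the focus and the directrix along the axis of symmetry.
Axis is horizontal (directrix is vertical). Vertex x-coordinate = (-5 + 7)/2 = 1; y-coordinate = -4.

(1, -4)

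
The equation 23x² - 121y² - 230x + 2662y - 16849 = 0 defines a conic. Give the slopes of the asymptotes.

Collect terms: 23(x² - 10x) -121(y² - 22y) = 16849
Completing the square gives 23(x - 5)² -121(y - 11)² = 16849 + 575 - 14641 = 2783.
Divide through by 2783 to get (x - 5)²/121 - (y - 11)²/23 = 1.
Hyperbola, center (5, 11), transverse axis horizontal; a² = 121, b² = 23.
For a horizontal hyperbola the asymptotes have slope ±b/a.
Here that is ±√23/11.

√23/11 and -√23/11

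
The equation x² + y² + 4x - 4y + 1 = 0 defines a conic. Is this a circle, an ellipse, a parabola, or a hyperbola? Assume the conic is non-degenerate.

circle

No xy term. Coefficients of x² and y² are A = 1, C = 1.
A = C (same sign) ⇒ circle.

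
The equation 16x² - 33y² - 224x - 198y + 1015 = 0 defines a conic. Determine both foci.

(7, -10) and (7, 4)

Rearranging, 16(x² - 14x) -33(y² + 6y) = -1015.
16(x - 7)² -33(y + 3)² = -1015 + 784 - 297 = -528
Divide by -528: (y + 3)²/16 - (x - 7)²/33 = 1
Hyperbola, center (7, -3), transverse axis vertical; a² = 16, b² = 33.
c² = a² + b² = 16 + 33 = 49, so c = 7.
Foci lie on the vertical axis through the center: (h, k ± c).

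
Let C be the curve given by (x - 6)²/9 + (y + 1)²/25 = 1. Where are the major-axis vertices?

(6, -6) and (6, 4)

Center (6, -1). The larger denominator 25 sits under the y-term, so the major axis is vertical; a² = 25, b² = 9.
a = 5. Vertices at (h, k ± a).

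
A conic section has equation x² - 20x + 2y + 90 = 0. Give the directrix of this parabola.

y = 11/2

Only x is squared. Complete the square in x: (x - 10)² = -2(y - 5).
Vertex (10, 5); 4p = -2 so p = -1/2. Opens down.
Directrix is the horizontal line y = k − p = 5 − (-1/2) = 11/2.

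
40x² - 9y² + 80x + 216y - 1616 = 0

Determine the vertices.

Group the x- and y-terms: 40(x² + 2x) -9(y² - 24y) = 1616
Complete the square: 40(x + 1)² -9(y - 12)² = 1616 + 40 - 1296 = 360
Dividing both sides by 360: (x + 1)²/9 - (y - 12)²/40 = 1
Hyperbola, center (-1, 12), transverse axis horizontal; a² = 9, b² = 40.
a = 3. Vertices at (h ± a, k).

(-4, 12) and (2, 12)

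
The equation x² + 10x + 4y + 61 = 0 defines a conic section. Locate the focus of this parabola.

Only x is squared. Complete the square in x: (x + 5)² = -4(y + 9).
Vertex (-5, -9); 4p = -4 so p = -1. Opens down.
Focus is p units from the vertex along the axis: (h, k + p).

(-5, -10)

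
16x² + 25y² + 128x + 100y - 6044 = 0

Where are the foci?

(-16, -2) and (8, -2)

Group the x- and y-terms: 16(x² + 8x) + 25(y² + 4y) = 6044
Complete the square in x and y: 16(x + 4)² + 25(y + 2)² = 6044 + 256 + 100 = 6400
Divide by 6400: (x + 4)²/400 + (y + 2)²/256 = 1
Ellipse, center (-4, -2), major axis horizontal; a² = 400, b² = 256.
c² = a² - b² = 400 - 256 = 144, so c = 12.
Foci lie on the horizontal axis through the center: (h ± c, k).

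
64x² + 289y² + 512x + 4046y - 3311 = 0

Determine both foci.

Collect terms: 64(x² + 8x) + 289(y² + 14y) = 3311
64(x + 4)² + 289(y + 7)² = 3311 + 1024 + 14161 = 18496
Dividing both sides by 18496: (x + 4)²/289 + (y + 7)²/64 = 1
Ellipse, center (-4, -7), major axis horizontal; a² = 289, b² = 64.
c² = a² - b² = 289 - 64 = 225, so c = 15.
Foci lie on the horizontal axis through the center: (h ± c, k).

(-19, -7) and (11, -7)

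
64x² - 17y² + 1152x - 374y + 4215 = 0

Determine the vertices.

(-9, -19) and (-9, -3)

64(x² + 18x) -17(y² + 22y) = -4215
Complete the square: 64(x + 9)² -17(y + 11)² = -4215 + 5184 - 2057 = -1088
Dividing both sides by -1088: (y + 11)²/64 - (x + 9)²/17 = 1
Hyperbola, center (-9, -11), transverse axis vertical; a² = 64, b² = 17.
a = 8. Vertices at (h, k ± a).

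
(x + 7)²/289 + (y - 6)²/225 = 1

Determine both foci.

Center (-7, 6). The larger denominator 289 sits under the x-term, so the major axis is horizontal; a² = 289, b² = 225.
c² = a² - b² = 289 - 225 = 64, so c = 8.
Foci lie on the horizontal axis through the center: (h ± c, k).

(-15, 6) and (1, 6)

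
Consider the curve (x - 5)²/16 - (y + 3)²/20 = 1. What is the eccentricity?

Center (5, -3). The positive term is the x-term, so the transverse axis is horizontal; a² = 16, b² = 20.
c² = a² + b² = 36, so c = 6.
e = c/a = 6/4 = 3/2.

e = 3/2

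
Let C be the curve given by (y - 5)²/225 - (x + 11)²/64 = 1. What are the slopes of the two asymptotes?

Center (-11, 5). The positive term is the y-term, so the transverse axis is vertical; a² = 225, b² = 64.
For a vertical hyperbola the asymptotes have slope ±a/b.
Here that is ±15/8.

15/8 and -15/8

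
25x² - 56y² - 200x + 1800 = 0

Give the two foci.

Group: 25(x² - 8x) -56y² = -1800
Completing the square gives 25(x - 4)² -56y² = -1800 + 400 + 0 = -1400.
Divide by -1400: y²/25 - (x - 4)²/56 = 1
Hyperbola, center (4, 0), transverse axis vertical; a² = 25, b² = 56.
c² = a² + b² = 25 + 56 = 81, so c = 9.
Foci lie on the vertical axis through the center: (h, k ± c).

(4, -9) and (4, 9)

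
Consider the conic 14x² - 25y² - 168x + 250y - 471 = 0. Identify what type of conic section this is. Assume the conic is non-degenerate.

hyperbola

No xy term. Coefficients of x² and y² are A = 14, C = -25.
A and C have opposite signs ⇒ hyperbola.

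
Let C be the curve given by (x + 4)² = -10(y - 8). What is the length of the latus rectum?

10

Vertex (-4, 8); 4p = -10 so p = -5/2. Opens down.
Latus rectum length = |4p| = 10.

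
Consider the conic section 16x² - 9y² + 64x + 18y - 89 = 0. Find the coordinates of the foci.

(-7, 1) and (3, 1)

Collect terms: 16(x² + 4x) -9(y² - 2y) = 89
Complete the square in x and y: 16(x + 2)² -9(y - 1)² = 89 + 64 - 9 = 144
Dividing both sides by 144: (x + 2)²/9 - (y - 1)²/16 = 1
Hyperbola, center (-2, 1), transverse axis horizontal; a² = 9, b² = 16.
c² = a² + b² = 9 + 16 = 25, so c = 5.
Foci lie on the horizontal axis through the center: (h ± c, k).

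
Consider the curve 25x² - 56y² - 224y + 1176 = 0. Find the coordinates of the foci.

(0, -11) and (0, 7)

Rearranging, 25x² -56(y² + 4y) = -1176.
Complete the square in x and y: 25x² -56(y + 2)² = -1176 + 0 - 224 = -1400
Divide by -1400: (y + 2)²/25 - x²/56 = 1
Hyperbola, center (0, -2), transverse axis vertical; a² = 25, b² = 56.
c² = a² + b² = 25 + 56 = 81, so c = 9.
Foci lie on the vertical axis through the center: (h, k ± c).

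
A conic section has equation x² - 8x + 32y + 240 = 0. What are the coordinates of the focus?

(4, -15)

Only x is squared. Complete the square in x: (x - 4)² = -32(y + 7).
Vertex (4, -7); 4p = -32 so p = -8. Opens down.
Focus is p units from the vertex along the axis: (h, k + p).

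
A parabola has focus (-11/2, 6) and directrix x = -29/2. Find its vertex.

(-10, 6)

The vertex is the midpoint between the focus and the directrix along the axis of symmetry.
Axis is horizontal (directrix is vertical). Vertex x-coordinate = (-11/2 + (-29/2))/2 = -10; y-coordinate = 6.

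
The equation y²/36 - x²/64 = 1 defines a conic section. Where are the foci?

(0, -10) and (0, 10)

Center (0, 0). The positive term is the y-term, so the transverse axis is vertical; a² = 36, b² = 64.
c² = a² + b² = 36 + 64 = 100, so c = 10.
Foci lie on the vertical axis through the center: (h, k ± c).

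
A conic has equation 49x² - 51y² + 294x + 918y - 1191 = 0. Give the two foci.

49(x² + 6x) -51(y² - 18y) = 1191
49(x + 3)² -51(y - 9)² = 1191 + 441 - 4131 = -2499
Dividing both sides by -2499: (y - 9)²/49 - (x + 3)²/51 = 1
Hyperbola, center (-3, 9), transverse axis vertical; a² = 49, b² = 51.
c² = a² + b² = 49 + 51 = 100, so c = 10.
Foci lie on the vertical axis through the center: (h, k ± c).

(-3, -1) and (-3, 19)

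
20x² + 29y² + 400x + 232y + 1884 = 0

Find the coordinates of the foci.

(-13, -4) and (-7, -4)

Rearranging, 20(x² + 20x) + 29(y² + 8y) = -1884.
Complete the square: 20(x + 10)² + 29(y + 4)² = -1884 + 2000 + 464 = 580
Divide through by 580 to get (x + 10)²/29 + (y + 4)²/20 = 1.
Ellipse, center (-10, -4), major axis horizontal; a² = 29, b² = 20.
c² = a² - b² = 29 - 20 = 9, so c = 3.
Foci lie on the horizontal axis through the center: (h ± c, k).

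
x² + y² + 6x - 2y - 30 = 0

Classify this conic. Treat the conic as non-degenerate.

No xy term. Coefficients of x² and y² are A = 1, C = 1.
A = C (same sign) ⇒ circle.

circle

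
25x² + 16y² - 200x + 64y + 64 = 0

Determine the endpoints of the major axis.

Group: 25(x² - 8x) + 16(y² + 4y) = -64
25(x - 4)² + 16(y + 2)² = -64 + 400 + 64 = 400
Dividing both sides by 400: (x - 4)²/16 + (y + 2)²/25 = 1
Ellipse, center (4, -2), major axis vertical; a² = 25, b² = 16.
a = 5. Vertices at (h, k ± a).

(4, -7) and (4, 3)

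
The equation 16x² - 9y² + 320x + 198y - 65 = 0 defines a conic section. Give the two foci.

(-20, 11) and (0, 11)

16(x² + 20x) -9(y² - 22y) = 65
Complete the square: 16(x + 10)² -9(y - 11)² = 65 + 1600 - 1089 = 576
Dividing both sides by 576: (x + 10)²/36 - (y - 11)²/64 = 1
Hyperbola, center (-10, 11), transverse axis horizontal; a² = 36, b² = 64.
c² = a² + b² = 36 + 64 = 100, so c = 10.
Foci lie on the horizontal axis through the center: (h ± c, k).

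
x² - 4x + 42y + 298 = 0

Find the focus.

Only x is squared. Complete the square in x: (x - 2)² = -42(y + 7).
Vertex (2, -7); 4p = -42 so p = -21/2. Opens down.
Focus is p units from the vertex along the axis: (h, k + p).

(2, -35/2)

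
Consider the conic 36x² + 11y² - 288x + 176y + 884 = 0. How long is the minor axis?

36(x² - 8x) + 11(y² + 16y) = -884
36(x - 4)² + 11(y + 8)² = -884 + 576 + 704 = 396
Divide through by 396 to get (x - 4)²/11 + (y + 8)²/36 = 1.
Ellipse, center (4, -8), major axis vertical; a² = 36, b² = 11.
b² = 11 so b = √11; the minor axis has length 2b = 2√11.

2√11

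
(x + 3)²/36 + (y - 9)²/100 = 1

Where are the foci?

(-3, 1) and (-3, 17)

Center (-3, 9). The larger denominator 100 sits under the y-term, so the major axis is vertical; a² = 100, b² = 36.
c² = a² - b² = 100 - 36 = 64, so c = 8.
Foci lie on the vertical axis through the center: (h, k ± c).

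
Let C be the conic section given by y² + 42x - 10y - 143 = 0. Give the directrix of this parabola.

Only y is squared. Complete the square in y: (y - 5)² = -42(x - 4).
Vertex (4, 5); 4p = -42 so p = -21/2. Opens left.
Directrix is the vertical line x = h − p = 4 − (-21/2) = 29/2.

x = 29/2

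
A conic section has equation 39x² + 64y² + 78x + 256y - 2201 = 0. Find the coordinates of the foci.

39(x² + 2x) + 64(y² + 4y) = 2201
Complete the square: 39(x + 1)² + 64(y + 2)² = 2201 + 39 + 256 = 2496
Dividing both sides by 2496: (x + 1)²/64 + (y + 2)²/39 = 1
Ellipse, center (-1, -2), major axis horizontal; a² = 64, b² = 39.
c² = a² - b² = 64 - 39 = 25, so c = 5.
Foci lie on the horizontal axis through the center: (h ± c, k).

(-6, -2) and (4, -2)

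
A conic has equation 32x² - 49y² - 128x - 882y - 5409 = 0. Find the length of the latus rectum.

64/7

Rearranging, 32(x² - 4x) -49(y² + 18y) = 5409.
Complete the square in x and y: 32(x - 2)² -49(y + 9)² = 5409 + 128 - 3969 = 1568
Divide through by 1568 to get (x - 2)²/49 - (y + 9)²/32 = 1.
Hyperbola, center (2, -9), transverse axis horizontal; a² = 49, b² = 32.
Latus rectum length = 2b²/a = 2·32/7 = 64/7.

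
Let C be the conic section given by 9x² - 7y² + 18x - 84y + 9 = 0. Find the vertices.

9(x² + 2x) -7(y² + 12y) = -9
Complete the square: 9(x + 1)² -7(y + 6)² = -9 + 9 - 252 = -252
Divide by -252: (y + 6)²/36 - (x + 1)²/28 = 1
Hyperbola, center (-1, -6), transverse axis vertical; a² = 36, b² = 28.
a = 6. Vertices at (h, k ± a).

(-1, -12) and (-1, 0)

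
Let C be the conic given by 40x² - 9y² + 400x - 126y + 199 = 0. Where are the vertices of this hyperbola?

Group: 40(x² + 10x) -9(y² + 14y) = -199
Complete the square in x and y: 40(x + 5)² -9(y + 7)² = -199 + 1000 - 441 = 360
Dividing both sides by 360: (x + 5)²/9 - (y + 7)²/40 = 1
Hyperbola, center (-5, -7), transverse axis horizontal; a² = 9, b² = 40.
a = 3. Vertices at (h ± a, k).

(-8, -7) and (-2, -7)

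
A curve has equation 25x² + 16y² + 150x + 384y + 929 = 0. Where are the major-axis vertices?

(-3, -22) and (-3, -2)

Collect terms: 25(x² + 6x) + 16(y² + 24y) = -929
Completing the square gives 25(x + 3)² + 16(y + 12)² = -929 + 225 + 2304 = 1600.
Divide by 1600: (x + 3)²/64 + (y + 12)²/100 = 1
Ellipse, center (-3, -12), major axis vertical; a² = 100, b² = 64.
a = 10. Vertices at (h, k ± a).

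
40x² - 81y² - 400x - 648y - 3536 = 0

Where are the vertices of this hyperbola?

(-4, -4) and (14, -4)

Group the x- and y-terms: 40(x² - 10x) -81(y² + 8y) = 3536
Complete the square: 40(x - 5)² -81(y + 4)² = 3536 + 1000 - 1296 = 3240
Divide by 3240: (x - 5)²/81 - (y + 4)²/40 = 1
Hyperbola, center (5, -4), transverse axis horizontal; a² = 81, b² = 40.
a = 9. Vertices at (h ± a, k).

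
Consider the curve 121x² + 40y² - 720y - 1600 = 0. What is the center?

Group: 121x² + 40(y² - 18y) = 1600
Completing the square gives 121x² + 40(y - 9)² = 1600 + 0 + 3240 = 4840.
Dividing both sides by 4840: x²/40 + (y - 9)²/121 = 1
Ellipse with center (0, 9).

(0, 9)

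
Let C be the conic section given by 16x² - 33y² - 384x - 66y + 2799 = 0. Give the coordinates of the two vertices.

Group: 16(x² - 24x) -33(y² + 2y) = -2799
Complete the square in x and y: 16(x - 12)² -33(y + 1)² = -2799 + 2304 - 33 = -528
Dividing both sides by -528: (y + 1)²/16 - (x - 12)²/33 = 1
Hyperbola, center (12, -1), transverse axis vertical; a² = 16, b² = 33.
a = 4. Vertices at (h, k ± a).

(12, -5) and (12, 3)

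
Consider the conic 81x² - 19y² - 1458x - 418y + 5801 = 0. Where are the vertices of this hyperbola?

(9, -20) and (9, -2)

Group the x- and y-terms: 81(x² - 18x) -19(y² + 22y) = -5801
Completing the square gives 81(x - 9)² -19(y + 11)² = -5801 + 6561 - 2299 = -1539.
Divide through by -1539 to get (y + 11)²/81 - (x - 9)²/19 = 1.
Hyperbola, center (9, -11), transverse axis vertical; a² = 81, b² = 19.
a = 9. Vertices at (h, k ± a).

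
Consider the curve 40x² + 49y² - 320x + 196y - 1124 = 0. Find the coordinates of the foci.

(1, -2) and (7, -2)

Group the x- and y-terms: 40(x² - 8x) + 49(y² + 4y) = 1124
40(x - 4)² + 49(y + 2)² = 1124 + 640 + 196 = 1960
Divide by 1960: (x - 4)²/49 + (y + 2)²/40 = 1
Ellipse, center (4, -2), major axis horizontal; a² = 49, b² = 40.
c² = a² - b² = 49 - 40 = 9, so c = 3.
Foci lie on the horizontal axis through the center: (h ± c, k).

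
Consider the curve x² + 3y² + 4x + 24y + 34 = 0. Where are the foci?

(-2 - 2√3, -4) and (-2 + 2√3, -4)

Collect terms: (x² + 4x) + 3(y² + 8y) = -34
(x + 2)² + 3(y + 4)² = -34 + 4 + 48 = 18
Dividing both sides by 18: (x + 2)²/18 + (y + 4)²/6 = 1
Ellipse, center (-2, -4), major axis horizontal; a² = 18, b² = 6.
c² = a² - b² = 18 - 6 = 12, so c = 2√3.
Foci lie on the horizontal axis through the center: (h ± c, k).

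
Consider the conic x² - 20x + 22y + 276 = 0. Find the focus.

(10, -27/2)

Only x is squared. Complete the square in x: (x - 10)² = -22(y + 8).
Vertex (10, -8); 4p = -22 so p = -11/2. Opens down.
Focus is p units from the vertex along the axis: (h, k + p).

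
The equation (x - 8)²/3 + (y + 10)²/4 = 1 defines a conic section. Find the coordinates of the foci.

Center (8, -10). The larger denominator 4 sits under the y-term, so the major axis is vertical; a² = 4, b² = 3.
c² = a² - b² = 4 - 3 = 1, so c = 1.
Foci lie on the vertical axis through the center: (h, k ± c).

(8, -11) and (8, -9)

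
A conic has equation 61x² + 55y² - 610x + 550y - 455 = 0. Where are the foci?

Group the x- and y-terms: 61(x² - 10x) + 55(y² + 10y) = 455
Completing the square gives 61(x - 5)² + 55(y + 5)² = 455 + 1525 + 1375 = 3355.
Dividing both sides by 3355: (x - 5)²/55 + (y + 5)²/61 = 1
Ellipse, center (5, -5), major axis vertical; a² = 61, b² = 55.
c² = a² - b² = 61 - 55 = 6, so c = √6.
Foci lie on the vertical axis through the center: (h, k ± c).

(5, -5 - √6) and (5, -5 + √6)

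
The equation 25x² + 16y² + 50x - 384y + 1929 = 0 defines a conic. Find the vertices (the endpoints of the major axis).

Group the x- and y-terms: 25(x² + 2x) + 16(y² - 24y) = -1929
Complete the square in x and y: 25(x + 1)² + 16(y - 12)² = -1929 + 25 + 2304 = 400
Dividing both sides by 400: (x + 1)²/16 + (y - 12)²/25 = 1
Ellipse, center (-1, 12), major axis vertical; a² = 25, b² = 16.
a = 5. Vertices at (h, k ± a).

(-1, 7) and (-1, 17)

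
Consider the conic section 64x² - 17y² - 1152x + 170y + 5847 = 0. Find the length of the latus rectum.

17/4

Collect terms: 64(x² - 18x) -17(y² - 10y) = -5847
Complete the square: 64(x - 9)² -17(y - 5)² = -5847 + 5184 - 425 = -1088
Divide through by -1088 to get (y - 5)²/64 - (x - 9)²/17 = 1.
Hyperbola, center (9, 5), transverse axis vertical; a² = 64, b² = 17.
Latus rectum length = 2b²/a = 2·17/8 = 17/4.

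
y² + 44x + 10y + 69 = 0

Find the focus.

(-12, -5)

Only y is squared. Complete the square in y: (y + 5)² = -44(x + 1).
Vertex (-1, -5); 4p = -44 so p = -11. Opens left.
Focus is p units from the vertex along the axis: (h + p, k).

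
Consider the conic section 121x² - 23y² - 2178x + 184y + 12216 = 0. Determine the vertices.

121(x² - 18x) -23(y² - 8y) = -12216
121(x - 9)² -23(y - 4)² = -12216 + 9801 - 368 = -2783
Divide by -2783: (y - 4)²/121 - (x - 9)²/23 = 1
Hyperbola, center (9, 4), transverse axis vertical; a² = 121, b² = 23.
a = 11. Vertices at (h, k ± a).

(9, -7) and (9, 15)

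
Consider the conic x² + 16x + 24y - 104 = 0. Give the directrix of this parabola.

y = 13

Only x is squared. Complete the square in x: (x + 8)² = -24(y - 7).
Vertex (-8, 7); 4p = -24 so p = -6. Opens down.
Directrix is the horizontal line y = k − p = 7 − (-6) = 13.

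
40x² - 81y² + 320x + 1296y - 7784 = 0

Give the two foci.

(-15, 8) and (7, 8)

40(x² + 8x) -81(y² - 16y) = 7784
Complete the square: 40(x + 4)² -81(y - 8)² = 7784 + 640 - 5184 = 3240
Divide by 3240: (x + 4)²/81 - (y - 8)²/40 = 1
Hyperbola, center (-4, 8), transverse axis horizontal; a² = 81, b² = 40.
c² = a² + b² = 81 + 40 = 121, so c = 11.
Foci lie on the horizontal axis through the center: (h ± c, k).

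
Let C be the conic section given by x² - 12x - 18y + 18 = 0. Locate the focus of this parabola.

Only x is squared. Complete the square in x: (x - 6)² = 18(y + 1).
Vertex (6, -1); 4p = 18 so p = 9/2. Opens up.
Focus is p units from the vertex along the axis: (h, k + p).

(6, 7/2)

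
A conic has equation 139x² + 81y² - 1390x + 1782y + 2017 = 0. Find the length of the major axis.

2√139

Rearranging, 139(x² - 10x) + 81(y² + 22y) = -2017.
Completing the square gives 139(x - 5)² + 81(y + 11)² = -2017 + 3475 + 9801 = 11259.
Dividing both sides by 11259: (x - 5)²/81 + (y + 11)²/139 = 1
Ellipse, center (5, -11), major axis vertical; a² = 139, b² = 81.
a² = 139 so a = √139; the major axis has length 2a = 2√139.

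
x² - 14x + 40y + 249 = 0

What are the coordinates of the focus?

Only x is squared. Complete the square in x: (x - 7)² = -40(y + 5).
Vertex (7, -5); 4p = -40 so p = -10. Opens down.
Focus is p units from the vertex along the axis: (h, k + p).

(7, -15)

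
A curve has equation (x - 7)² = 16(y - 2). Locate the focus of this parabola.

(7, 6)

Vertex (7, 2); 4p = 16 so p = 4. Opens up.
Focus is p units from the vertex along the axis: (h, k + p).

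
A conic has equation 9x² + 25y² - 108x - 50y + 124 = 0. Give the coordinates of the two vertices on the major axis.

(1, 1) and (11, 1)

9(x² - 12x) + 25(y² - 2y) = -124
Complete the square in x and y: 9(x - 6)² + 25(y - 1)² = -124 + 324 + 25 = 225
Divide through by 225 to get (x - 6)²/25 + (y - 1)²/9 = 1.
Ellipse, center (6, 1), major axis horizontal; a² = 25, b² = 9.
a = 5. Vertices at (h ± a, k).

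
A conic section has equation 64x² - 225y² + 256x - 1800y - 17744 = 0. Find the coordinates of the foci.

(-19, -4) and (15, -4)

Group the x- and y-terms: 64(x² + 4x) -225(y² + 8y) = 17744
Completing the square gives 64(x + 2)² -225(y + 4)² = 17744 + 256 - 3600 = 14400.
Divide through by 14400 to get (x + 2)²/225 - (y + 4)²/64 = 1.
Hyperbola, center (-2, -4), transverse axis horizontal; a² = 225, b² = 64.
c² = a² + b² = 225 + 64 = 289, so c = 17.
Foci lie on the horizontal axis through the center: (h ± c, k).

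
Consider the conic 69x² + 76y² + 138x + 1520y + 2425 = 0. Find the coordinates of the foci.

(-1 - √7, -10) and (-1 + √7, -10)

69(x² + 2x) + 76(y² + 20y) = -2425
Complete the square in x and y: 69(x + 1)² + 76(y + 10)² = -2425 + 69 + 7600 = 5244
Dividing both sides by 5244: (x + 1)²/76 + (y + 10)²/69 = 1
Ellipse, center (-1, -10), major axis horizontal; a² = 76, b² = 69.
c² = a² - b² = 76 - 69 = 7, so c = √7.
Foci lie on the horizontal axis through the center: (h ± c, k).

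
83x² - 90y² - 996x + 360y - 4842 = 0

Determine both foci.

(6 - √173, 2) and (6 + √173, 2)

Group the x- and y-terms: 83(x² - 12x) -90(y² - 4y) = 4842
Complete the square in x and y: 83(x - 6)² -90(y - 2)² = 4842 + 2988 - 360 = 7470
Divide through by 7470 to get (x - 6)²/90 - (y - 2)²/83 = 1.
Hyperbola, center (6, 2), transverse axis horizontal; a² = 90, b² = 83.
c² = a² + b² = 90 + 83 = 173, so c = √173.
Foci lie on the horizontal axis through the center: (h ± c, k).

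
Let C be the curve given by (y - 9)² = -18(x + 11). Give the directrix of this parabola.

Vertex (-11, 9); 4p = -18 so p = -9/2. Opens left.
Directrix is the vertical line x = h − p = -11 − (-9/2) = -13/2.

x = -13/2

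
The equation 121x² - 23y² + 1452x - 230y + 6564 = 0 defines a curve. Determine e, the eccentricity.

e = 12/11

Rearranging, 121(x² + 12x) -23(y² + 10y) = -6564.
Complete the square in x and y: 121(x + 6)² -23(y + 5)² = -6564 + 4356 - 575 = -2783
Divide through by -2783 to get (y + 5)²/121 - (x + 6)²/23 = 1.
Hyperbola, center (-6, -5), transverse axis vertical; a² = 121, b² = 23.
c² = a² + b² = 144, so c = 12.
e = c/a = 12/11.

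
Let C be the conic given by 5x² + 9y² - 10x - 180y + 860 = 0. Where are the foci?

Rearranging, 5(x² - 2x) + 9(y² - 20y) = -860.
5(x - 1)² + 9(y - 10)² = -860 + 5 + 900 = 45
Dividing both sides by 45: (x - 1)²/9 + (y - 10)²/5 = 1
Ellipse, center (1, 10), major axis horizontal; a² = 9, b² = 5.
c² = a² - b² = 9 - 5 = 4, so c = 2.
Foci lie on the horizontal axis through the center: (h ± c, k).

(-1, 10) and (3, 10)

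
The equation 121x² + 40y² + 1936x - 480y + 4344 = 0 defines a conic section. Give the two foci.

(-8, -3) and (-8, 15)

Rearranging, 121(x² + 16x) + 40(y² - 12y) = -4344.
Complete the square in x and y: 121(x + 8)² + 40(y - 6)² = -4344 + 7744 + 1440 = 4840
Divide by 4840: (x + 8)²/40 + (y - 6)²/121 = 1
Ellipse, center (-8, 6), major axis vertical; a² = 121, b² = 40.
c² = a² - b² = 121 - 40 = 81, so c = 9.
Foci lie on the vertical axis through the center: (h, k ± c).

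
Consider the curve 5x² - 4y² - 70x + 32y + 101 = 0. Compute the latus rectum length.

Group the x- and y-terms: 5(x² - 14x) -4(y² - 8y) = -101
Complete the square in x and y: 5(x - 7)² -4(y - 4)² = -101 + 245 - 64 = 80
Divide through by 80 to get (x - 7)²/16 - (y - 4)²/20 = 1.
Hyperbola, center (7, 4), transverse axis horizontal; a² = 16, b² = 20.
Latus rectum length = 2b²/a = 2·20/4 = 10.

10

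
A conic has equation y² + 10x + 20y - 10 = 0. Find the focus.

Only y is squared. Complete the square in y: (y + 10)² = -10(x - 11).
Vertex (11, -10); 4p = -10 so p = -5/2. Opens left.
Focus is p units from the vertex along the axis: (h + p, k).

(17/2, -10)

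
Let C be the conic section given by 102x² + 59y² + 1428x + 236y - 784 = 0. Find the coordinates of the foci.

Group: 102(x² + 14x) + 59(y² + 4y) = 784
Complete the square: 102(x + 7)² + 59(y + 2)² = 784 + 4998 + 236 = 6018
Dividing both sides by 6018: (x + 7)²/59 + (y + 2)²/102 = 1
Ellipse, center (-7, -2), major axis vertical; a² = 102, b² = 59.
c² = a² - b² = 102 - 59 = 43, so c = √43.
Foci lie on the vertical axis through the center: (h, k ± c).

(-7, -2 - √43) and (-7, -2 + √43)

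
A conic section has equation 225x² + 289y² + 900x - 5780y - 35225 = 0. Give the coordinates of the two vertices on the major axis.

Rearranging, 225(x² + 4x) + 289(y² - 20y) = 35225.
Complete the square in x and y: 225(x + 2)² + 289(y - 10)² = 35225 + 900 + 28900 = 65025
Divide by 65025: (x + 2)²/289 + (y - 10)²/225 = 1
Ellipse, center (-2, 10), major axis horizontal; a² = 289, b² = 225.
a = 17. Vertices at (h ± a, k).

(-19, 10) and (15, 10)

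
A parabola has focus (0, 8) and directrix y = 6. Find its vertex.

(0, 7)

The vertex is the midpoint between the focus and the directrix along the axis of symmetry.
Axis is vertical (directrix is horizontal). Vertex y-coordinate = (8 + 6)/2 = 7; x-coordinate = 0.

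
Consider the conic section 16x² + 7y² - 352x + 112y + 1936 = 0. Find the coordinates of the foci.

Rearranging, 16(x² - 22x) + 7(y² + 16y) = -1936.
Complete the square: 16(x - 11)² + 7(y + 8)² = -1936 + 1936 + 448 = 448
Divide through by 448 to get (x - 11)²/28 + (y + 8)²/64 = 1.
Ellipse, center (11, -8), major axis vertical; a² = 64, b² = 28.
c² = a² - b² = 64 - 28 = 36, so c = 6.
Foci lie on the vertical axis through the center: (h, k ± c).

(11, -14) and (11, -2)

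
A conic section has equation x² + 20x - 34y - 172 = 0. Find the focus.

Only x is squared. Complete the square in x: (x + 10)² = 34(y + 8).
Vertex (-10, -8); 4p = 34 so p = 17/2. Opens up.
Focus is p units from the vertex along the axis: (h, k + p).

(-10, 1/2)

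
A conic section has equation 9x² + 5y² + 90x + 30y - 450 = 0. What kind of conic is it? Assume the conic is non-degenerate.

ellipse

No xy term. Coefficients of x² and y² are A = 9, C = 5.
A and C have the same sign but A ≠ C ⇒ ellipse.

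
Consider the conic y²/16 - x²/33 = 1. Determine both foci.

Center (0, 0). The positive term is the y-term, so the transverse axis is vertical; a² = 16, b² = 33.
c² = a² + b² = 16 + 33 = 49, so c = 7.
Foci lie on the vertical axis through the center: (h, k ± c).

(0, -7) and (0, 7)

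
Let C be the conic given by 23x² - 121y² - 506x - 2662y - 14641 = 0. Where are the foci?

(-1, -11) and (23, -11)

23(x² - 22x) -121(y² + 22y) = 14641
Complete the square: 23(x - 11)² -121(y + 11)² = 14641 + 2783 - 14641 = 2783
Dividing both sides by 2783: (x - 11)²/121 - (y + 11)²/23 = 1
Hyperbola, center (11, -11), transverse axis horizontal; a² = 121, b² = 23.
c² = a² + b² = 121 + 23 = 144, so c = 12.
Foci lie on the horizontal axis through the center: (h ± c, k).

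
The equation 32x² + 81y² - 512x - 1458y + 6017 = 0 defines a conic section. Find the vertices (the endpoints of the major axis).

(-1, 9) and (17, 9)

Rearranging, 32(x² - 16x) + 81(y² - 18y) = -6017.
Complete the square in x and y: 32(x - 8)² + 81(y - 9)² = -6017 + 2048 + 6561 = 2592
Dividing both sides by 2592: (x - 8)²/81 + (y - 9)²/32 = 1
Ellipse, center (8, 9), major axis horizontal; a² = 81, b² = 32.
a = 9. Vertices at (h ± a, k).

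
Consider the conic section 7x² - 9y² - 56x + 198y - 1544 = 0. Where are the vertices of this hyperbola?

Collect terms: 7(x² - 8x) -9(y² - 22y) = 1544
Complete the square: 7(x - 4)² -9(y - 11)² = 1544 + 112 - 1089 = 567
Divide by 567: (x - 4)²/81 - (y - 11)²/63 = 1
Hyperbola, center (4, 11), transverse axis horizontal; a² = 81, b² = 63.
a = 9. Vertices at (h ± a, k).

(-5, 11) and (13, 11)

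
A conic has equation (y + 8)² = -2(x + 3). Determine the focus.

(-7/2, -8)

Vertex (-3, -8); 4p = -2 so p = -1/2. Opens left.
Focus is p units from the vertex along the axis: (h + p, k).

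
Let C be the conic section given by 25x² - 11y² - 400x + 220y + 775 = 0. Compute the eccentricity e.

e = 6/5

25(x² - 16x) -11(y² - 20y) = -775
25(x - 8)² -11(y - 10)² = -775 + 1600 - 1100 = -275
Divide by -275: (y - 10)²/25 - (x - 8)²/11 = 1
Hyperbola, center (8, 10), transverse axis vertical; a² = 25, b² = 11.
c² = a² + b² = 36, so c = 6.
e = c/a = 6/5.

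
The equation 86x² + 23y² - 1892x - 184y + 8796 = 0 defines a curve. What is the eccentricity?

Group the x- and y-terms: 86(x² - 22x) + 23(y² - 8y) = -8796
Complete the square in x and y: 86(x - 11)² + 23(y - 4)² = -8796 + 10406 + 368 = 1978
Divide by 1978: (x - 11)²/23 + (y - 4)²/86 = 1
Ellipse, center (11, 4), major axis vertical; a² = 86, b² = 23.
c² = a² - b² = 63, so c = 3√7.
e = c/a = 3√7/√86 = 3√602/86.

e = 3√602/86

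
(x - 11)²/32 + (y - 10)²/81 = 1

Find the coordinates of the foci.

Center (11, 10). The larger denominator 81 sits under the y-term, so the major axis is vertical; a² = 81, b² = 32.
c² = a² - b² = 81 - 32 = 49, so c = 7.
Foci lie on the vertical axis through the center: (h, k ± c).

(11, 3) and (11, 17)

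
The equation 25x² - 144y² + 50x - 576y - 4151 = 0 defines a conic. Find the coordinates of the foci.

25(x² + 2x) -144(y² + 4y) = 4151
Complete the square: 25(x + 1)² -144(y + 2)² = 4151 + 25 - 576 = 3600
Divide by 3600: (x + 1)²/144 - (y + 2)²/25 = 1
Hyperbola, center (-1, -2), transverse axis horizontal; a² = 144, b² = 25.
c² = a² + b² = 144 + 25 = 169, so c = 13.
Foci lie on the horizontal axis through the center: (h ± c, k).

(-14, -2) and (12, -2)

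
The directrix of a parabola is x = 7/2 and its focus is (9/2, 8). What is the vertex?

(4, 8)

The vertex is the midpoint between the focus and the directrix along the axis of symmetry.
Axis is horizontal (directrix is vertical). Vertex x-coordinate = (9/2 + 7/2)/2 = 4; y-coordinate = 8.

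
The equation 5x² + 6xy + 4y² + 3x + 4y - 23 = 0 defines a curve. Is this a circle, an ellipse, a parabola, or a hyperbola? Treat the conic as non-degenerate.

A = 5, B = 6, C = 4.
Discriminant B² − 4AC = 6² − 4·5·4 = -44.
B² − 4AC < 0 ⇒ ellipse.

ellipse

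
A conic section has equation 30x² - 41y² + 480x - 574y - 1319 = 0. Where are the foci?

30(x² + 16x) -41(y² + 14y) = 1319
30(x + 8)² -41(y + 7)² = 1319 + 1920 - 2009 = 1230
Divide by 1230: (x + 8)²/41 - (y + 7)²/30 = 1
Hyperbola, center (-8, -7), transverse axis horizontal; a² = 41, b² = 30.
c² = a² + b² = 41 + 30 = 71, so c = √71.
Foci lie on the horizontal axis through the center: (h ± c, k).

(-8 - √71, -7) and (-8 + √71, -7)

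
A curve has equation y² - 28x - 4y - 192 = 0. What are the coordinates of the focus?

(0, 2)

Only y is squared. Complete the square in y: (y - 2)² = 28(x + 7).
Vertex (-7, 2); 4p = 28 so p = 7. Opens right.
Focus is p units from the vertex along the axis: (h + p, k).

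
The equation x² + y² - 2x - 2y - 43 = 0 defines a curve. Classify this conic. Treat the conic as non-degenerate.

circle

No xy term. Coefficients of x² and y² are A = 1, C = 1.
A = C (same sign) ⇒ circle.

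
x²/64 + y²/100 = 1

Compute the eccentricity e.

Center (0, 0). The larger denominator 100 sits under the y-term, so the major axis is vertical; a² = 100, b² = 64.
c² = a² - b² = 36, so c = 6.
e = c/a = 6/10 = 3/5.

e = 3/5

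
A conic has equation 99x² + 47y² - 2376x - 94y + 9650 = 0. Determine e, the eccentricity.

e = 2√143/33

Collect terms: 99(x² - 24x) + 47(y² - 2y) = -9650
Complete the square in x and y: 99(x - 12)² + 47(y - 1)² = -9650 + 14256 + 47 = 4653
Divide through by 4653 to get (x - 12)²/47 + (y - 1)²/99 = 1.
Ellipse, center (12, 1), major axis vertical; a² = 99, b² = 47.
c² = a² - b² = 52, so c = 2√13.
e = c/a = 2√13/3√11 = 2√143/33.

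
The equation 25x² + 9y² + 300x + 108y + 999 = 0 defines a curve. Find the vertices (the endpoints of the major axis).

(-6, -11) and (-6, -1)

Group the x- and y-terms: 25(x² + 12x) + 9(y² + 12y) = -999
Complete the square in x and y: 25(x + 6)² + 9(y + 6)² = -999 + 900 + 324 = 225
Divide through by 225 to get (x + 6)²/9 + (y + 6)²/25 = 1.
Ellipse, center (-6, -6), major axis vertical; a² = 25, b² = 9.
a = 5. Vertices at (h, k ± a).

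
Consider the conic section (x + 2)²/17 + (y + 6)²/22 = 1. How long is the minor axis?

2√17

Center (-2, -6). The larger denominator 22 sits under the y-term, so the major axis is vertical; a² = 22, b² = 17.
b² = 17 so b = √17; the minor axis has length 2b = 2√17.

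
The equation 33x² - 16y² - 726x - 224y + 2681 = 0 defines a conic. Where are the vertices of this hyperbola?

(7, -7) and (15, -7)

Collect terms: 33(x² - 22x) -16(y² + 14y) = -2681
33(x - 11)² -16(y + 7)² = -2681 + 3993 - 784 = 528
Dividing both sides by 528: (x - 11)²/16 - (y + 7)²/33 = 1
Hyperbola, center (11, -7), transverse axis horizontal; a² = 16, b² = 33.
a = 4. Vertices at (h ± a, k).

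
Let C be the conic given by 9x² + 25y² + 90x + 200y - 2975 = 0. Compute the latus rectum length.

Group the x- and y-terms: 9(x² + 10x) + 25(y² + 8y) = 2975
9(x + 5)² + 25(y + 4)² = 2975 + 225 + 400 = 3600
Divide by 3600: (x + 5)²/400 + (y + 4)²/144 = 1
Ellipse, center (-5, -4), major axis horizontal; a² = 400, b² = 144.
Latus rectum length = 2b²/a = 2·144/20 = 72/5.

72/5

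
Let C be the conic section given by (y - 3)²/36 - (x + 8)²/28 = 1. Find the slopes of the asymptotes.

Center (-8, 3). The positive term is the y-term, so the transverse axis is vertical; a² = 36, b² = 28.
For a vertical hyperbola the asymptotes have slope ±a/b.
Here that is ±6/2√7 = ±3√7/7.

3√7/7 and -3√7/7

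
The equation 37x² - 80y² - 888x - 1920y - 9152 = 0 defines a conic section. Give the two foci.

Collect terms: 37(x² - 24x) -80(y² + 24y) = 9152
37(x - 12)² -80(y + 12)² = 9152 + 5328 - 11520 = 2960
Dividing both sides by 2960: (x - 12)²/80 - (y + 12)²/37 = 1
Hyperbola, center (12, -12), transverse axis horizontal; a² = 80, b² = 37.
c² = a² + b² = 80 + 37 = 117, so c = 3√13.
Foci lie on the horizontal axis through the center: (h ± c, k).

(12 - 3√13, -12) and (12 + 3√13, -12)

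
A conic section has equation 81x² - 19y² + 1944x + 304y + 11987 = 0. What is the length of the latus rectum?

Group the x- and y-terms: 81(x² + 24x) -19(y² - 16y) = -11987
Complete the square in x and y: 81(x + 12)² -19(y - 8)² = -11987 + 11664 - 1216 = -1539
Divide through by -1539 to get (y - 8)²/81 - (x + 12)²/19 = 1.
Hyperbola, center (-12, 8), transverse axis vertical; a² = 81, b² = 19.
Latus rectum length = 2b²/a = 2·19/9 = 38/9.

38/9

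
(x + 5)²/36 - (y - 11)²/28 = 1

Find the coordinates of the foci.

Center (-5, 11). The positive term is the x-term, so the transverse axis is horizontal; a² = 36, b² = 28.
c² = a² + b² = 36 + 28 = 64, so c = 8.
Foci lie on the horizontal axis through the center: (h ± c, k).

(-13, 11) and (3, 11)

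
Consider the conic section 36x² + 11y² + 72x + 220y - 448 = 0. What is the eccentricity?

Group: 36(x² + 2x) + 11(y² + 20y) = 448
Completing the square gives 36(x + 1)² + 11(y + 10)² = 448 + 36 + 1100 = 1584.
Divide by 1584: (x + 1)²/44 + (y + 10)²/144 = 1
Ellipse, center (-1, -10), major axis vertical; a² = 144, b² = 44.
c² = a² - b² = 100, so c = 10.
e = c/a = 10/12 = 5/6.

e = 5/6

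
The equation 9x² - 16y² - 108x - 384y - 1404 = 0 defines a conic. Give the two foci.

9(x² - 12x) -16(y² + 24y) = 1404
Complete the square: 9(x - 6)² -16(y + 12)² = 1404 + 324 - 2304 = -576
Dividing both sides by -576: (y + 12)²/36 - (x - 6)²/64 = 1
Hyperbola, center (6, -12), transverse axis vertical; a² = 36, b² = 64.
c² = a² + b² = 36 + 64 = 100, so c = 10.
Foci lie on the vertical axis through the center: (h, k ± c).

(6, -22) and (6, -2)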